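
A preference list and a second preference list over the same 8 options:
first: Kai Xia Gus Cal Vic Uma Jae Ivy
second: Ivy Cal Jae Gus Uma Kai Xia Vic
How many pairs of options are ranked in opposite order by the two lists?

Assign each item its position (1..8) in the first ordering, then rewrite the second ordering as that position sequence:
positions: Kai→1, Xia→2, Gus→3, Cal→4, Vic→5, Uma→6, Jae→7, Ivy→8
second ordering as positions: [8, 4, 7, 3, 6, 1, 2, 5]
Discordant pairs = inversions in this position sequence.
8: 4, 7, 3, 6, 1, 2, 5 → 7
4: 3, 1, 2 → 3
7: 3, 6, 1, 2, 5 → 5
3: 1, 2 → 2
6: 1, 2, 5 → 3
1: 0
2: 0
5: 0
Total: 7 + 3 + 5 + 2 + 3 + 0 + 0 + 0 = 20

Pairs: 20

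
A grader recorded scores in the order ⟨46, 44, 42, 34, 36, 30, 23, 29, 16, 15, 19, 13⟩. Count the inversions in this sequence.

Inversions: 62

For each element, count later entries that are smaller:
46 → 44, 42, 34, 36, 30, 23, 29, 16, 15, 19, 13 → 11
44 → 42, 34, 36, 30, 23, 29, 16, 15, 19, 13 → 10
42 → 34, 36, 30, 23, 29, 16, 15, 19, 13 → 9
34 → 30, 23, 29, 16, 15, 19, 13 → 7
36 → 30, 23, 29, 16, 15, 19, 13 → 7
30 → 23, 29, 16, 15, 19, 13 → 6
23 → 16, 15, 19, 13 → 4
29 → 16, 15, 19, 13 → 4
16 → 15, 13 → 2
15 → 13 → 1
19 → 13 → 1
13 → none → 0
Sum: 11 + 10 + 9 + 7 + 7 + 6 + 4 + 4 + 2 + 1 + 1 + 0 = 62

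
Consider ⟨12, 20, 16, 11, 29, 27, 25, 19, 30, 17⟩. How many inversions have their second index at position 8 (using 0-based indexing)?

The element at index 8 is 30.
Elements before it: 12, 20, 16, 11, 29, 27, 25, 19
None of them are larger than 30.

0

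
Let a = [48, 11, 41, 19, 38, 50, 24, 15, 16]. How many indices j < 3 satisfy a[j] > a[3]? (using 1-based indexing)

1 such element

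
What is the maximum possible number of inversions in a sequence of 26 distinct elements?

The maximum occurs when the array is in strictly decreasing order: every one of the C(26, 2) pairs is inverted.
C(26, 2) = 26·25/2 = 325

325 inversions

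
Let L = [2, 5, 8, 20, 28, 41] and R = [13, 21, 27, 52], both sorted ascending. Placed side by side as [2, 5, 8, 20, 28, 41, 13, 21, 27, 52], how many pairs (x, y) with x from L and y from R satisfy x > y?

7

Count, for every r in R, how many entries of L exceed r:
r = 13: 20, 28, 41 → 3
r = 21: 28, 41 → 2
r = 27: 28, 41 → 2
r = 52: none → 0
Cross-inversions: 3 + 2 + 2 + 0 = 7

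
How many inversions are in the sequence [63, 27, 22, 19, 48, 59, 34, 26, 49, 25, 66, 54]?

There are 28 inversions.

Count, for each position, how many later elements it exceeds:
63: 10
27: 4
22: 1
19: 0
48: 3
59: 5
34: 2
26: 1
49: 1
25: 0
66: 1
54: 0
Sum: 10 + 4 + 1 + 0 + 3 + 5 + 2 + 1 + 1 + 0 + 1 + 0 = 28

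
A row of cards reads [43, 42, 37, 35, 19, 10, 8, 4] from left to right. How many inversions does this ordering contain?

28

Element-by-element contributions:
43 → 42, 37, 35, 19, 10, 8, 4 → 7
42 → 37, 35, 19, 10, 8, 4 → 6
37 → 35, 19, 10, 8, 4 → 5
35 → 19, 10, 8, 4 → 4
19 → 10, 8, 4 → 3
10 → 8, 4 → 2
8 → 4 → 1
4 → none → 0
Sum: 7 + 6 + 5 + 4 + 3 + 2 + 1 + 0 = 28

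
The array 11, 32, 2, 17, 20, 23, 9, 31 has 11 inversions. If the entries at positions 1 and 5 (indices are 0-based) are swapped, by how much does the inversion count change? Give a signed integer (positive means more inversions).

Positions 1 and 5 hold 32 and 23; after swapping, the array is [11, 23, 2, 17, 20, 32, 9, 31].
Element-by-element contributions:
11 → 2, 9 → 2
23 → 2, 17, 20, 9 → 4
2 → none → 0
17 → 9 → 1
20 → 9 → 1
32 → 9, 31 → 2
9 → none → 0
31 → none → 0
Sum: 2 + 4 + 0 + 1 + 1 + 2 + 0 + 0 = 10
Change: 10 − 11 = -1

-1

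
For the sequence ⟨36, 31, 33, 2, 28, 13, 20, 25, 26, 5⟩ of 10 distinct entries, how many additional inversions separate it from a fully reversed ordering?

Maximum inversions for 10 distinct elements is C(10, 2) = 10·9/2 = 45.
Current inversions — for each element, count later smaller elements:
36: 9
31: 7
33: 7
2: 0
28: 5
13: 1
20: 1
25: 1
26: 1
5: 0
Current total: 9 + 7 + 7 + 0 + 5 + 1 + 1 + 1 + 1 + 0 = 32
Shortfall: 45 − 32 = 13

13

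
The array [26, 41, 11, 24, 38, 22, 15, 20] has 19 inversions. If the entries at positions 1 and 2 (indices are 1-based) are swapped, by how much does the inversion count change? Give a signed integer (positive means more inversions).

+1

Positions 1 and 2 hold 26 and 41; after swapping, the array is [41, 26, 11, 24, 38, 22, 15, 20].
Count, for each position, how many later elements it exceeds:
41 → 26, 11, 24, 38, 22, 15, 20 → 7
26 → 11, 24, 22, 15, 20 → 5
11 → none → 0
24 → 22, 15, 20 → 3
38 → 22, 15, 20 → 3
22 → 15, 20 → 2
15 → none → 0
20 → none → 0
Sum: 7 + 5 + 0 + 3 + 3 + 2 + 0 + 0 = 20
Change: 20 − 19 = +1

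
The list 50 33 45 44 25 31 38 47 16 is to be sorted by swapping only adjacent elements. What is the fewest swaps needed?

Minimum adjacent swaps = number of inversions (each swap of adjacent out-of-order elements removes one inversion and no swap can remove more).
Count inversions — for each element, later elements that are smaller:
50: 33, 45, 44, 25, 31, 38, 47, 16 → 8
33: 25, 31, 16 → 3
45: 44, 25, 31, 38, 16 → 5
44: 25, 31, 38, 16 → 4
25: 16 → 1
31: 16 → 1
38: 16 → 1
47: 16 → 1
16: none → 0
Total inversions: 8 + 3 + 5 + 4 + 1 + 1 + 1 + 1 + 0 = 24

24 swaps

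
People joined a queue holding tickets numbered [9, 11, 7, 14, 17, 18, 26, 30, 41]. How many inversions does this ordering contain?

For each element, count later entries that are smaller:
9: 1
11: 1
7: 0
14: 0
17: 0
18: 0
26: 0
30: 0
41: 0
Sum: 1 + 1 + 0 + 0 + 0 + 0 + 0 + 0 + 0 = 2

There are 2 inversions.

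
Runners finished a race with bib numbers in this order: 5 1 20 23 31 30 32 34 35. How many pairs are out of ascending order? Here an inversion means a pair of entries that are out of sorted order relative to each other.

2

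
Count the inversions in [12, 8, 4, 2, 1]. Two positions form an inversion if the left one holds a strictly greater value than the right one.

10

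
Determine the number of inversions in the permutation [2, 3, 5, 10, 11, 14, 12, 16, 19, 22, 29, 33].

1 inversion

Count, for each position, how many later elements it exceeds:
2 → none → 0
3 → none → 0
5 → none → 0
10 → none → 0
11 → none → 0
14 → 12 → 1
12 → none → 0
16 → none → 0
19 → none → 0
22 → none → 0
29 → none → 0
33 → none → 0
Sum: 0 + 0 + 0 + 0 + 0 + 1 + 0 + 0 + 0 + 0 + 0 + 0 = 1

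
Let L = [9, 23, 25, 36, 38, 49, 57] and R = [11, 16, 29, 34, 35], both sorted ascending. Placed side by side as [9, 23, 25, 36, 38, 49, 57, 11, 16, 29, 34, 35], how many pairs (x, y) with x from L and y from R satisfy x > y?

For each element r of the right run, count left-run elements greater than r:
r = 11: 23, 25, 36, 38, 49, 57 → 6
r = 16: 23, 25, 36, 38, 49, 57 → 6
r = 29: 36, 38, 49, 57 → 4
r = 34: 36, 38, 49, 57 → 4
r = 35: 36, 38, 49, 57 → 4
Cross-inversions: 6 + 6 + 4 + 4 + 4 = 24

24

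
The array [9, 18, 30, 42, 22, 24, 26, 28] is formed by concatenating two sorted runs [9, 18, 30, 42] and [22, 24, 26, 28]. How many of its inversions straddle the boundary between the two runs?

Take each right-half value and tally the left-half values above it:
r = 22: 30, 42 → 2
r = 24: 30, 42 → 2
r = 26: 30, 42 → 2
r = 28: 30, 42 → 2
Cross-inversions: 2 + 2 + 2 + 2 = 8

8 split inversions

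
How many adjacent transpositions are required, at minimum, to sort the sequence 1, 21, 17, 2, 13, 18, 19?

7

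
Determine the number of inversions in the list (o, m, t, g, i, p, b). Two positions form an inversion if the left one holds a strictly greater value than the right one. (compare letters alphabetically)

14 out-of-order pairs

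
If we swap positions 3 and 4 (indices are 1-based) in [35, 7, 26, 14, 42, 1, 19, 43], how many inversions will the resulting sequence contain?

11

Positions 3 and 4 hold 26 and 14; after swapping, the array is [35, 7, 14, 26, 42, 1, 19, 43].
Sweep left to right; for each value list the smaller values that follow it:
35 → 7, 14, 26, 1, 19 → 5
7 → 1 → 1
14 → 1 → 1
26 → 1, 19 → 2
42 → 1, 19 → 2
1 → none → 0
19 → none → 0
43 → none → 0
Sum: 5 + 1 + 1 + 2 + 2 + 0 + 0 + 0 = 11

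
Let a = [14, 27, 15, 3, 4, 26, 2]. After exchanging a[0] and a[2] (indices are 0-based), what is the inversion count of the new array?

15 inversions

Positions 0 and 2 hold 14 and 15; after swapping, the array is [15, 27, 14, 3, 4, 26, 2].
Sweep left to right; for each value list the smaller values that follow it:
15: 4
27: 5
14: 3
3: 1
4: 1
26: 1
2: 0
Sum: 4 + 5 + 3 + 1 + 1 + 1 + 0 = 15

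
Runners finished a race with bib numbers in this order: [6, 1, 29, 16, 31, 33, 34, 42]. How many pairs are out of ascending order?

Count, for each position, how many later elements it exceeds:
6: 1
1: 0
29: 1
16: 0
31: 0
33: 0
34: 0
42: 0
Sum: 1 + 0 + 1 + 0 + 0 + 0 + 0 + 0 = 2

2 inversions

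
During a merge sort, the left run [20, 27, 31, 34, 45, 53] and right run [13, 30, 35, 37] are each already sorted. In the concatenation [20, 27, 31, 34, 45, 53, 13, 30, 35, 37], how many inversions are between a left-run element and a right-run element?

14 cross-inversions

Count, for every r in R, how many entries of L exceed r:
r = 13: 20, 27, 31, 34, 45, 53 → 6
r = 30: 31, 34, 45, 53 → 4
r = 35: 45, 53 → 2
r = 37: 45, 53 → 2
Cross-inversions: 6 + 4 + 2 + 2 = 14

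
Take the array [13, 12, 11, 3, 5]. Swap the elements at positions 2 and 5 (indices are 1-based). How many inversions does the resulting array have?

6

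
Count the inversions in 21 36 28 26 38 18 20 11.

Count, for each position, how many later elements it exceeds:
21 → 18, 20, 11 → 3
36 → 28, 26, 18, 20, 11 → 5
28 → 26, 18, 20, 11 → 4
26 → 18, 20, 11 → 3
38 → 18, 20, 11 → 3
18 → 11 → 1
20 → 11 → 1
11 → none → 0
Sum: 3 + 5 + 4 + 3 + 3 + 1 + 1 + 0 = 20

20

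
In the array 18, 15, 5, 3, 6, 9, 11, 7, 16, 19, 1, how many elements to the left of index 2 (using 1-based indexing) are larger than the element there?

1

The element at index 2 is 15.
Elements before it: 18
Those larger than 15: 18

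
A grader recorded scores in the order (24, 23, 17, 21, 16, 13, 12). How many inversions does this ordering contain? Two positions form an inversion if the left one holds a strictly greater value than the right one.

20 inversions

Sweep left to right; for each value list the smaller values that follow it:
24: 6
23: 5
17: 3
21: 3
16: 2
13: 1
12: 0
Sum: 6 + 5 + 3 + 3 + 2 + 1 + 0 = 20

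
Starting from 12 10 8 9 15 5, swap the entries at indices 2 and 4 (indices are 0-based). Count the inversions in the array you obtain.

Positions 2 and 4 hold 8 and 15; after swapping, the array is [12, 10, 15, 9, 8, 5].
For each element, count later entries that are smaller:
12 → 10, 9, 8, 5 → 4
10 → 9, 8, 5 → 3
15 → 9, 8, 5 → 3
9 → 8, 5 → 2
8 → 5 → 1
5 → none → 0
Sum: 4 + 3 + 3 + 2 + 1 + 0 = 13

There are 13 inversions.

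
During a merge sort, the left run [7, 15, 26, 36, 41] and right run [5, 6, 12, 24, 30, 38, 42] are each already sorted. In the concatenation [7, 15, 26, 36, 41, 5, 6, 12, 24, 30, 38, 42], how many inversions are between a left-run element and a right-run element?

For each element r of the right run, count left-run elements greater than r:
r = 5: 7, 15, 26, 36, 41 → 5
r = 6: 7, 15, 26, 36, 41 → 5
r = 12: 15, 26, 36, 41 → 4
r = 24: 26, 36, 41 → 3
r = 30: 36, 41 → 2
r = 38: 41 → 1
r = 42: none → 0
Cross-inversions: 5 + 5 + 4 + 3 + 2 + 1 + 0 = 20

20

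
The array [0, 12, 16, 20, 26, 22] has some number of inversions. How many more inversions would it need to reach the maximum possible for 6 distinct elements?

14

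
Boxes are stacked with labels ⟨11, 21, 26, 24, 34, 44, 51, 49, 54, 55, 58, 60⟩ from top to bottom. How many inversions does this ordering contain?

2 inversions

Element-by-element contributions:
11 → none → 0
21 → none → 0
26 → 24 → 1
24 → none → 0
34 → none → 0
44 → none → 0
51 → 49 → 1
49 → none → 0
54 → none → 0
55 → none → 0
58 → none → 0
60 → none → 0
Sum: 0 + 0 + 1 + 0 + 0 + 0 + 1 + 0 + 0 + 0 + 0 + 0 = 2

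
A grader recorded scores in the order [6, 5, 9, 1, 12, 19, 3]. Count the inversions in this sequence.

Listing every pair i<j with a[i]>a[j] (using 1-based positions):
(1,2): 6 > 5
(1,4): 6 > 1
(1,7): 6 > 3
(2,4): 5 > 1
(2,7): 5 > 3
(3,4): 9 > 1
(3,7): 9 > 3
(5,7): 12 > 3
(6,7): 19 > 3
That's 9 pairs.

9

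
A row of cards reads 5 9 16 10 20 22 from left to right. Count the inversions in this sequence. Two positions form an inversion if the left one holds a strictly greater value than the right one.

1 out-of-order pair

Listing every pair i<j with a[i]>a[j] (using 1-based positions):
(3,4): 16 > 10
That's 1 pair.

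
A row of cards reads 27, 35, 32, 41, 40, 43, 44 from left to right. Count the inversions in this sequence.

For each element, count later entries that are smaller:
27 → none → 0
35 → 32 → 1
32 → none → 0
41 → 40 → 1
40 → none → 0
43 → none → 0
44 → none → 0
Sum: 0 + 1 + 0 + 1 + 0 + 0 + 0 = 2

2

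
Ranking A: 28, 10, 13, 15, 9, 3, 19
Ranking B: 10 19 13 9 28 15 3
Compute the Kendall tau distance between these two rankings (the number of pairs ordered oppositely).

There are 9 discordant pairs.

Assign each item its position (1..7) in the first ordering, then rewrite the second ordering as that position sequence:
positions: 28→1, 10→2, 13→3, 15→4, 9→5, 3→6, 19→7
second ordering as positions: [2, 7, 3, 5, 1, 4, 6]
Discordant pairs = inversions in this position sequence.
2: 1 → 1
7: 3, 5, 1, 4, 6 → 5
3: 1 → 1
5: 1, 4 → 2
1: 0
4: 0
6: 0
Total: 1 + 5 + 1 + 2 + 0 + 0 + 0 = 9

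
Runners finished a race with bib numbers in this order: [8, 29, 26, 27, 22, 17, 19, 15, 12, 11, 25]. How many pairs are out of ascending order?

37

Sweep left to right; for each value list the smaller values that follow it:
8 → none → 0
29 → 26, 27, 22, 17, 19, 15, 12, 11, 25 → 9
26 → 22, 17, 19, 15, 12, 11, 25 → 7
27 → 22, 17, 19, 15, 12, 11, 25 → 7
22 → 17, 19, 15, 12, 11 → 5
17 → 15, 12, 11 → 3
19 → 15, 12, 11 → 3
15 → 12, 11 → 2
12 → 11 → 1
11 → none → 0
25 → none → 0
Sum: 0 + 9 + 7 + 7 + 5 + 3 + 3 + 2 + 1 + 0 + 0 = 37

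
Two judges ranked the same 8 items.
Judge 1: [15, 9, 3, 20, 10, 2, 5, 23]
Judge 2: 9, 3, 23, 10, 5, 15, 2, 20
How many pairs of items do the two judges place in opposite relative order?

Discordant pairs: 13

Assign each item its position (1..8) in the first ordering, then rewrite the second ordering as that position sequence:
positions: 15→1, 9→2, 3→3, 20→4, 10→5, 2→6, 5→7, 23→8
second ordering as positions: [2, 3, 8, 5, 7, 1, 6, 4]
Discordant pairs = inversions in this position sequence.
2: 1 → 1
3: 1 → 1
8: 5, 7, 1, 6, 4 → 5
5: 1, 4 → 2
7: 1, 6, 4 → 3
1: 0
6: 4 → 1
4: 0
Total: 1 + 1 + 5 + 2 + 3 + 0 + 1 + 0 = 13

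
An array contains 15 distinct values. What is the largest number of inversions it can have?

105

The maximum occurs when the array is in strictly decreasing order: every one of the C(15, 2) pairs is inverted.
C(15, 2) = 15·14/2 = 105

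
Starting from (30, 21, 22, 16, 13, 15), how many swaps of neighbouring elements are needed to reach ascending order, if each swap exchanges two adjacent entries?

There are 13 swaps.

Each adjacent swap fixes exactly one inversion, so the minimum swap count equals the number of inversions.
Count inversions — for each element, later elements that are smaller:
30: 21, 22, 16, 13, 15 → 5
21: 16, 13, 15 → 3
22: 16, 13, 15 → 3
16: 13, 15 → 2
13: none → 0
15: none → 0
Total inversions: 5 + 3 + 3 + 2 + 0 + 0 = 13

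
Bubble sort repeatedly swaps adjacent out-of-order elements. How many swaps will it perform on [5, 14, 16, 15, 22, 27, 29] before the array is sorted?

Minimum adjacent swaps = number of inversions (each swap of adjacent out-of-order elements removes one inversion and no swap can remove more).
Count inversions — for each element, later elements that are smaller:
5: none → 0
14: none → 0
16: 15 → 1
15: none → 0
22: none → 0
27: none → 0
29: none → 0
Total inversions: 0 + 0 + 1 + 0 + 0 + 0 + 0 = 1

1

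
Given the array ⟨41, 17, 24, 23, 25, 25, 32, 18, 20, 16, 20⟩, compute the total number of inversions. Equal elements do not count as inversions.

34

For each element, count later entries that are smaller:
41: 10
17: 1
24: 5
23: 4
25: 4
25: 4
32: 4
18: 1
20: 1
16: 0
20: 0
Sum: 10 + 1 + 5 + 4 + 4 + 4 + 4 + 1 + 1 + 0 + 0 = 34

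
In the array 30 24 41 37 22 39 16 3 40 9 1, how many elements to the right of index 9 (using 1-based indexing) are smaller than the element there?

The element at index 9 is 40.
Elements after it: 9, 1
Those smaller than 40: 9, 1

2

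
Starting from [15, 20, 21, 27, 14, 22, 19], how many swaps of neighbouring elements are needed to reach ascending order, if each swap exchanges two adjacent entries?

9

Each adjacent swap fixes exactly one inversion, so the minimum swap count equals the number of inversions.
Count inversions — for each element, later elements that are smaller:
15: 14 → 1
20: 14, 19 → 2
21: 14, 19 → 2
27: 14, 22, 19 → 3
14: none → 0
22: 19 → 1
19: none → 0
Total inversions: 1 + 2 + 2 + 3 + 0 + 1 + 0 = 9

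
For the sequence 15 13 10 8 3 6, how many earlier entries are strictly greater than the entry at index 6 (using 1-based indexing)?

4 such elements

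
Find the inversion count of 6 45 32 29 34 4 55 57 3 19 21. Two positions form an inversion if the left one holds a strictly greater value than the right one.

29

Element-by-element contributions:
6: 2
45: 7
32: 5
29: 4
34: 4
4: 1
55: 3
57: 3
3: 0
19: 0
21: 0
Sum: 2 + 7 + 5 + 4 + 4 + 1 + 3 + 3 + 0 + 0 + 0 = 29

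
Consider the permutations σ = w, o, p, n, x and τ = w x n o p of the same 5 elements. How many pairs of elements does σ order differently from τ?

5

Assign each item its position (1..5) in the first ordering, then rewrite the second ordering as that position sequence:
positions: w→1, o→2, p→3, n→4, x→5
second ordering as positions: [1, 5, 4, 2, 3]
Discordant pairs = inversions in this position sequence.
1: 0
5: 4, 2, 3 → 3
4: 2, 3 → 2
2: 0
3: 0
Total: 0 + 3 + 2 + 0 + 0 = 5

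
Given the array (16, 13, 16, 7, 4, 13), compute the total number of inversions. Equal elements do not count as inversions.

10 inversions

Listing every pair i<j with a[i]>a[j] (using 0-based positions):
(0,1): 16 > 13
(0,3): 16 > 7
(0,4): 16 > 4
(0,5): 16 > 13
(1,3): 13 > 7
(1,4): 13 > 4
(2,3): 16 > 7
(2,4): 16 > 4
(2,5): 16 > 13
(3,4): 7 > 4
That's 10 pairs.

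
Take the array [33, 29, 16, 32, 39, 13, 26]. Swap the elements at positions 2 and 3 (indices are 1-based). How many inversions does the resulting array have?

Positions 2 and 3 hold 29 and 16; after swapping, the array is [33, 16, 29, 32, 39, 13, 26].
Element-by-element contributions:
33 → 16, 29, 32, 13, 26 → 5
16 → 13 → 1
29 → 13, 26 → 2
32 → 13, 26 → 2
39 → 13, 26 → 2
13 → none → 0
26 → none → 0
Sum: 5 + 1 + 2 + 2 + 2 + 0 + 0 = 12

12 inversions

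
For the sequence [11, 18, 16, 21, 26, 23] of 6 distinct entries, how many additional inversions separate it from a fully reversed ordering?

Maximum inversions for 6 distinct elements is C(6, 2) = 6·5/2 = 15.
Current inversions — for each element, count later smaller elements:
11: 0
18: 1
16: 0
21: 0
26: 1
23: 0
Current total: 0 + 1 + 0 + 0 + 1 + 0 = 2
Shortfall: 15 − 2 = 13

13 inversions short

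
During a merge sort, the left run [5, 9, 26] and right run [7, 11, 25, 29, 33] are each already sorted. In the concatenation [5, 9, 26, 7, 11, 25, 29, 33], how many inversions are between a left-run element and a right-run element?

4

Take each right-half value and tally the left-half values above it:
r = 7: 9, 26 → 2
r = 11: 26 → 1
r = 25: 26 → 1
r = 29: none → 0
r = 33: none → 0
Cross-inversions: 2 + 1 + 1 + 0 + 0 = 4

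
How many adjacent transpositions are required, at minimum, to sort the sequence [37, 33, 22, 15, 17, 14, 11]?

Each adjacent swap fixes exactly one inversion, so the minimum swap count equals the number of inversions.
Count inversions — for each element, later elements that are smaller:
37: 33, 22, 15, 17, 14, 11 → 6
33: 22, 15, 17, 14, 11 → 5
22: 15, 17, 14, 11 → 4
15: 14, 11 → 2
17: 14, 11 → 2
14: 11 → 1
11: none → 0
Total inversions: 6 + 5 + 4 + 2 + 2 + 1 + 0 = 20

20 adjacent swaps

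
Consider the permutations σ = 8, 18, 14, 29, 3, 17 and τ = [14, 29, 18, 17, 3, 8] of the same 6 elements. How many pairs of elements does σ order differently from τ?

Assign each item its position (1..6) in the first ordering, then rewrite the second ordering as that position sequence:
positions: 8→1, 18→2, 14→3, 29→4, 3→5, 17→6
second ordering as positions: [3, 4, 2, 6, 5, 1]
Discordant pairs = inversions in this position sequence.
3: 2, 1 → 2
4: 2, 1 → 2
2: 1 → 1
6: 5, 1 → 2
5: 1 → 1
1: 0
Total: 2 + 2 + 1 + 2 + 1 + 0 = 8

There are 8 discordant pairs.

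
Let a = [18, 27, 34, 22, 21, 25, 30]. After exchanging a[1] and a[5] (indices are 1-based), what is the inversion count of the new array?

9

Positions 1 and 5 hold 18 and 21; after swapping, the array is [21, 27, 34, 22, 18, 25, 30].
Count, for each position, how many later elements it exceeds:
21 → 18 → 1
27 → 22, 18, 25 → 3
34 → 22, 18, 25, 30 → 4
22 → 18 → 1
18 → none → 0
25 → none → 0
30 → none → 0
Sum: 1 + 3 + 4 + 1 + 0 + 0 + 0 = 9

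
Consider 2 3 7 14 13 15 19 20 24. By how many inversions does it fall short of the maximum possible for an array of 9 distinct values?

35

Maximum inversions for 9 distinct elements is C(9, 2) = 9·8/2 = 36.
Current inversions — for each element, count later smaller elements:
2: 0
3: 0
7: 0
14: 1
13: 0
15: 0
19: 0
20: 0
24: 0
Current total: 0 + 0 + 0 + 1 + 0 + 0 + 0 + 0 + 0 = 1
Shortfall: 36 − 1 = 35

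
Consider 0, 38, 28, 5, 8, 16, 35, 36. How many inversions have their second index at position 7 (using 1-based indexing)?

1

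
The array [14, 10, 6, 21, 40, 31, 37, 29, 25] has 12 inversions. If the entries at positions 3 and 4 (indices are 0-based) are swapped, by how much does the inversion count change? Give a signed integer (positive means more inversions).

+1

Positions 3 and 4 hold 21 and 40; after swapping, the array is [14, 10, 6, 40, 21, 31, 37, 29, 25].
Element-by-element contributions:
14: 2
10: 1
6: 0
40: 5
21: 0
31: 2
37: 2
29: 1
25: 0
Sum: 2 + 1 + 0 + 5 + 0 + 2 + 2 + 1 + 0 = 13
Change: 13 − 12 = +1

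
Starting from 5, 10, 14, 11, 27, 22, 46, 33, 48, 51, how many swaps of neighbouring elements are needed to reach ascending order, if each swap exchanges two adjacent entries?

The minimum number of adjacent swaps to sort an array equals its inversion count, since every such swap removes exactly one inversion.
Count inversions — for each element, later elements that are smaller:
5: none → 0
10: none → 0
14: 11 → 1
11: none → 0
27: 22 → 1
22: none → 0
46: 33 → 1
33: none → 0
48: none → 0
51: none → 0
Total inversions: 0 + 0 + 1 + 0 + 1 + 0 + 1 + 0 + 0 + 0 = 3

3 adjacent swaps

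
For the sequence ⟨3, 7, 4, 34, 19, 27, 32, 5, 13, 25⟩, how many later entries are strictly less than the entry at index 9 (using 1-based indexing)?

0 such elements

The element at index 9 is 13.
Elements after it: 25
None of them are smaller than 13.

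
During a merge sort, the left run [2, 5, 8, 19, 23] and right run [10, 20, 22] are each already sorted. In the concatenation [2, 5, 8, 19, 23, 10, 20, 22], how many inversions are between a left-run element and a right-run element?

Count, for every r in R, how many entries of L exceed r:
r = 10: 19, 23 → 2
r = 20: 23 → 1
r = 22: 23 → 1
Cross-inversions: 2 + 1 + 1 = 4

4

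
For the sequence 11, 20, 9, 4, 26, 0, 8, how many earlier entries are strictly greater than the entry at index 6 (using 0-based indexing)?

4

The element at index 6 is 8.
Elements before it: 11, 20, 9, 4, 26, 0
Those larger than 8: 11, 20, 9, 26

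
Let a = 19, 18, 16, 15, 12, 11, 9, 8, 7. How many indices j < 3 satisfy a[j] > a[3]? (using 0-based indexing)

3

The element at index 3 is 15.
Elements before it: 19, 18, 16
Those larger than 15: 19, 18, 16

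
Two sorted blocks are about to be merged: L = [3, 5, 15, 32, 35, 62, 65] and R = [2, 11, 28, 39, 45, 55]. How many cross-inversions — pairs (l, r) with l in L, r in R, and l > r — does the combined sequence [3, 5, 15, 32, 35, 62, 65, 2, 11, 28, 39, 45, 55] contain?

22

Count, for every r in R, how many entries of L exceed r:
r = 2: 3, 5, 15, 32, 35, 62, 65 → 7
r = 11: 15, 32, 35, 62, 65 → 5
r = 28: 32, 35, 62, 65 → 4
r = 39: 62, 65 → 2
r = 45: 62, 65 → 2
r = 55: 62, 65 → 2
Cross-inversions: 7 + 5 + 4 + 2 + 2 + 2 = 22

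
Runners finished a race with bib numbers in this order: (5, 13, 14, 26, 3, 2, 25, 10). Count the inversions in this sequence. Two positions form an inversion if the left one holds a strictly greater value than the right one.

Inversions: 14

For each element, count later entries that are smaller:
5 → 3, 2 → 2
13 → 3, 2, 10 → 3
14 → 3, 2, 10 → 3
26 → 3, 2, 25, 10 → 4
3 → 2 → 1
2 → none → 0
25 → 10 → 1
10 → none → 0
Sum: 2 + 3 + 3 + 4 + 1 + 0 + 1 + 0 = 14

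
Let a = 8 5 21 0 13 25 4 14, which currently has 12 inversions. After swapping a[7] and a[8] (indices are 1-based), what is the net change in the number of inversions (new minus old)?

Positions 7 and 8 hold 4 and 14; after swapping, the array is [8, 5, 21, 0, 13, 25, 14, 4].
For each element, count later entries that are smaller:
8 → 5, 0, 4 → 3
5 → 0, 4 → 2
21 → 0, 13, 14, 4 → 4
0 → none → 0
13 → 4 → 1
25 → 14, 4 → 2
14 → 4 → 1
4 → none → 0
Sum: 3 + 2 + 4 + 0 + 1 + 2 + 1 + 0 = 13
Change: 13 − 12 = +1

+1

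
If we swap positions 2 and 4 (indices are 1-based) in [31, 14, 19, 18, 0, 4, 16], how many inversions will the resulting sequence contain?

Positions 2 and 4 hold 14 and 18; after swapping, the array is [31, 18, 19, 14, 0, 4, 16].
Sweep left to right; for each value list the smaller values that follow it:
31 → 18, 19, 14, 0, 4, 16 → 6
18 → 14, 0, 4, 16 → 4
19 → 14, 0, 4, 16 → 4
14 → 0, 4 → 2
0 → none → 0
4 → none → 0
16 → none → 0
Sum: 6 + 4 + 4 + 2 + 0 + 0 + 0 = 16

Inversions: 16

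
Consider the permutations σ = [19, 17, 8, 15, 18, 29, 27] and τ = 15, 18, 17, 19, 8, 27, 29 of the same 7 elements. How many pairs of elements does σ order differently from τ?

8

Assign each item its position (1..7) in the first ordering, then rewrite the second ordering as that position sequence:
positions: 19→1, 17→2, 8→3, 15→4, 18→5, 29→6, 27→7
second ordering as positions: [4, 5, 2, 1, 3, 7, 6]
Discordant pairs = inversions in this position sequence.
4: 2, 1, 3 → 3
5: 2, 1, 3 → 3
2: 1 → 1
1: 0
3: 0
7: 6 → 1
6: 0
Total: 3 + 3 + 1 + 0 + 0 + 1 + 0 = 8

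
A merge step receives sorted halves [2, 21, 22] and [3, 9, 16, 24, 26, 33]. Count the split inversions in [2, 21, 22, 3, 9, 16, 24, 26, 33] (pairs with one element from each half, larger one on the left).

6

Count, for every r in R, how many entries of L exceed r:
r = 3: 21, 22 → 2
r = 9: 21, 22 → 2
r = 16: 21, 22 → 2
r = 24: none → 0
r = 26: none → 0
r = 33: none → 0
Cross-inversions: 2 + 2 + 2 + 0 + 0 + 0 = 6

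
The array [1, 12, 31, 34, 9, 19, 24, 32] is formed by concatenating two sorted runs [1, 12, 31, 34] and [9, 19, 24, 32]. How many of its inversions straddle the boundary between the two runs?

Take each right-half value and tally the left-half values above it:
r = 9: 12, 31, 34 → 3
r = 19: 31, 34 → 2
r = 24: 31, 34 → 2
r = 32: 34 → 1
Cross-inversions: 3 + 2 + 2 + 1 = 8

8 split inversions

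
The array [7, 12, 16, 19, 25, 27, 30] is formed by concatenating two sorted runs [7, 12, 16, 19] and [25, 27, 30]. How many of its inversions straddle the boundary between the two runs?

0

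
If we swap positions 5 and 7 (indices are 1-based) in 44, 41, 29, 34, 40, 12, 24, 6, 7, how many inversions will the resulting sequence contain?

Positions 5 and 7 hold 40 and 24; after swapping, the array is [44, 41, 29, 34, 24, 12, 40, 6, 7].
Sweep left to right; for each value list the smaller values that follow it:
44 → 41, 29, 34, 24, 12, 40, 6, 7 → 8
41 → 29, 34, 24, 12, 40, 6, 7 → 7
29 → 24, 12, 6, 7 → 4
34 → 24, 12, 6, 7 → 4
24 → 12, 6, 7 → 3
12 → 6, 7 → 2
40 → 6, 7 → 2
6 → none → 0
7 → none → 0
Sum: 8 + 7 + 4 + 4 + 3 + 2 + 2 + 0 + 0 = 30

There are 30 inversions.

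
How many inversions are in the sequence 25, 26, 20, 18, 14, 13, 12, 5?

Element-by-element contributions:
25: 6
26: 6
20: 5
18: 4
14: 3
13: 2
12: 1
5: 0
Sum: 6 + 6 + 5 + 4 + 3 + 2 + 1 + 0 = 27

27 inversions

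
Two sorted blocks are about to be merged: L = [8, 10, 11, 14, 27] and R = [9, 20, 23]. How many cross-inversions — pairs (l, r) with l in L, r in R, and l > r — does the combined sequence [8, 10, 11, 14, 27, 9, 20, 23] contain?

There are 6 split inversions.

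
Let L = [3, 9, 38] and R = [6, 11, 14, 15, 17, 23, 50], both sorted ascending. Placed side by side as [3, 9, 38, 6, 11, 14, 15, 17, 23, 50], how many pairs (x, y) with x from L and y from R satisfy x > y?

For each element r of the right run, count left-run elements greater than r:
r = 6: 9, 38 → 2
r = 11: 38 → 1
r = 14: 38 → 1
r = 15: 38 → 1
r = 17: 38 → 1
r = 23: 38 → 1
r = 50: none → 0
Cross-inversions: 2 + 1 + 1 + 1 + 1 + 1 + 0 = 7

7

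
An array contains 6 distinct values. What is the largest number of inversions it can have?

A reversed (strictly descending) arrangement makes every pair an inversion, giving C(6, 2) inversions.
C(6, 2) = 6·5/2 = 15

15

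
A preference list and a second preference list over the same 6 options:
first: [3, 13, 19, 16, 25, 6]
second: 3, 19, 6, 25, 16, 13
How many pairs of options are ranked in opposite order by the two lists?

Assign each item its position (1..6) in the first ordering, then rewrite the second ordering as that position sequence:
positions: 3→1, 13→2, 19→3, 16→4, 25→5, 6→6
second ordering as positions: [1, 3, 6, 5, 4, 2]
Discordant pairs = inversions in this position sequence.
1: 0
3: 2 → 1
6: 5, 4, 2 → 3
5: 4, 2 → 2
4: 2 → 1
2: 0
Total: 0 + 1 + 3 + 2 + 1 + 0 = 7

7 pairs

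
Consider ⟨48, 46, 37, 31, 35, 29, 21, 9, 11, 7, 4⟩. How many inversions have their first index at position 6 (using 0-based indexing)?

The element at index 6 is 21.
Elements after it: 9, 11, 7, 4
Those smaller than 21: 9, 11, 7, 4

4 such elements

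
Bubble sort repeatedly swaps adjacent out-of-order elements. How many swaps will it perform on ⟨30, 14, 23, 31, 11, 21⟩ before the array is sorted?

The minimum number of adjacent swaps to sort an array equals its inversion count, since every such swap removes exactly one inversion.
Count inversions — for each element, later elements that are smaller:
30: 14, 23, 11, 21 → 4
14: 11 → 1
23: 11, 21 → 2
31: 11, 21 → 2
11: none → 0
21: none → 0
Total inversions: 4 + 1 + 2 + 2 + 0 + 0 = 9

9 adjacent swaps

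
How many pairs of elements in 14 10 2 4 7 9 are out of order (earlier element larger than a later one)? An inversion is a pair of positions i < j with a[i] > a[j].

Inversions: 9

Out-of-order index pairs (0-indexed):
(0,1): 14 > 10
(0,2): 14 > 2
(0,3): 14 > 4
(0,4): 14 > 7
(0,5): 14 > 9
(1,2): 10 > 2
(1,3): 10 > 4
(1,4): 10 > 7
(1,5): 10 > 9
That's 9 pairs.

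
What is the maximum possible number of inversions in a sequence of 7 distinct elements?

The maximum occurs when the array is in strictly decreasing order: every one of the C(7, 2) pairs is inverted.
C(7, 2) = 7·6/2 = 21

Inversions: 21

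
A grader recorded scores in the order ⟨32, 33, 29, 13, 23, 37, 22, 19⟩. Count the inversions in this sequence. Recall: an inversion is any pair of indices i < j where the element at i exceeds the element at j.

Out-of-order pairs: 19

Element-by-element contributions:
32: 5
33: 5
29: 4
13: 0
23: 2
37: 2
22: 1
19: 0
Sum: 5 + 5 + 4 + 0 + 2 + 2 + 1 + 0 = 19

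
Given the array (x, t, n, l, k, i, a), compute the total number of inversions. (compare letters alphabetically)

Element-by-element contributions:
x: 6
t: 5
n: 4
l: 3
k: 2
i: 1
a: 0
Sum: 6 + 5 + 4 + 3 + 2 + 1 + 0 = 21

There are 21 out-of-order pairs.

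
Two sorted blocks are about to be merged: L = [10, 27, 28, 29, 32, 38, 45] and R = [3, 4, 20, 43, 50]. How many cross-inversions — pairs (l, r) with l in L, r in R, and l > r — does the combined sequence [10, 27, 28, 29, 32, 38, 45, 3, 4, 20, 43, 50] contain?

For each element r of the right run, count left-run elements greater than r:
r = 3: 10, 27, 28, 29, 32, 38, 45 → 7
r = 4: 10, 27, 28, 29, 32, 38, 45 → 7
r = 20: 27, 28, 29, 32, 38, 45 → 6
r = 43: 45 → 1
r = 50: none → 0
Cross-inversions: 7 + 7 + 6 + 1 + 0 = 21

21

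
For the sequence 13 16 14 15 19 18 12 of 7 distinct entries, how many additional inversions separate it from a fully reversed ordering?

12

Maximum inversions for 7 distinct elements is C(7, 2) = 7·6/2 = 21.
Current inversions — for each element, count later smaller elements:
13: 1
16: 3
14: 1
15: 1
19: 2
18: 1
12: 0
Current total: 1 + 3 + 1 + 1 + 2 + 1 + 0 = 9
Shortfall: 21 − 9 = 12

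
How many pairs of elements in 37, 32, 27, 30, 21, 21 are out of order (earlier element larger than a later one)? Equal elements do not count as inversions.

Element-by-element contributions:
37 → 32, 27, 30, 21, 21 → 5
32 → 27, 30, 21, 21 → 4
27 → 21, 21 → 2
30 → 21, 21 → 2
21 → none → 0
21 → none → 0
Sum: 5 + 4 + 2 + 2 + 0 + 0 = 13

Out-of-order pairs: 13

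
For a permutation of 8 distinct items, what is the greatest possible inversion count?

28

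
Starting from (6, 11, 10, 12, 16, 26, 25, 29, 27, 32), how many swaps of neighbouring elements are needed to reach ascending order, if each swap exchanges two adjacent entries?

3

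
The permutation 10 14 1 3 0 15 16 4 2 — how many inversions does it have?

Inversions: 18

For each element, count later entries that are smaller:
10 → 1, 3, 0, 4, 2 → 5
14 → 1, 3, 0, 4, 2 → 5
1 → 0 → 1
3 → 0, 2 → 2
0 → none → 0
15 → 4, 2 → 2
16 → 4, 2 → 2
4 → 2 → 1
2 → none → 0
Sum: 5 + 5 + 1 + 2 + 0 + 2 + 2 + 1 + 0 = 18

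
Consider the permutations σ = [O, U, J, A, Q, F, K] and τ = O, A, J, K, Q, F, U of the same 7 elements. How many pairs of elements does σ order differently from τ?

Assign each item its position (1..7) in the first ordering, then rewrite the second ordering as that position sequence:
positions: O→1, U→2, J→3, A→4, Q→5, F→6, K→7
second ordering as positions: [1, 4, 3, 7, 5, 6, 2]
Discordant pairs = inversions in this position sequence.
1: 0
4: 3, 2 → 2
3: 2 → 1
7: 5, 6, 2 → 3
5: 2 → 1
6: 2 → 1
2: 0
Total: 0 + 2 + 1 + 3 + 1 + 1 + 0 = 8

8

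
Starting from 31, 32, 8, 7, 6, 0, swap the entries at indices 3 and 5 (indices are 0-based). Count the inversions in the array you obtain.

11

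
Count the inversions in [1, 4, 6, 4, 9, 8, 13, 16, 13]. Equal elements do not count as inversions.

Out-of-order pairs: 3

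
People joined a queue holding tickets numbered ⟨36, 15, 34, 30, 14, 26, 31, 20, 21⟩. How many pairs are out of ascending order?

23

Element-by-element contributions:
36 → 15, 34, 30, 14, 26, 31, 20, 21 → 8
15 → 14 → 1
34 → 30, 14, 26, 31, 20, 21 → 6
30 → 14, 26, 20, 21 → 4
14 → none → 0
26 → 20, 21 → 2
31 → 20, 21 → 2
20 → none → 0
21 → none → 0
Sum: 8 + 1 + 6 + 4 + 0 + 2 + 2 + 0 + 0 = 23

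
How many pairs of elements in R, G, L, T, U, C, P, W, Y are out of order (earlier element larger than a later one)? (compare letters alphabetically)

Count, for each position, how many later elements it exceeds:
R → G, L, C, P → 4
G → C → 1
L → C → 1
T → C, P → 2
U → C, P → 2
C → none → 0
P → none → 0
W → none → 0
Y → none → 0
Sum: 4 + 1 + 1 + 2 + 2 + 0 + 0 + 0 + 0 = 10

Inversions: 10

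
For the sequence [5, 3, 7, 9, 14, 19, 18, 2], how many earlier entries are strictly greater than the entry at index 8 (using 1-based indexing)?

7

The element at index 8 is 2.
Elements before it: 5, 3, 7, 9, 14, 19, 18
Those larger than 2: 5, 3, 7, 9, 14, 19, 18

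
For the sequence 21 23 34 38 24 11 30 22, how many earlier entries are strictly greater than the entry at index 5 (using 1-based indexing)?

2

The element at index 5 is 24.
Elements before it: 21, 23, 34, 38
Those larger than 24: 34, 38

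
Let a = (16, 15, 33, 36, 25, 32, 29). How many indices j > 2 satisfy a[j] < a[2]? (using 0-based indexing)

The element at index 2 is 33.
Elements after it: 36, 25, 32, 29
Those smaller than 33: 25, 32, 29

3 such elements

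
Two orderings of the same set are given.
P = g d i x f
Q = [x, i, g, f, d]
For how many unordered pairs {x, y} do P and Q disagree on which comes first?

There are 6 disagreeing pairs.

Assign each item its position (1..5) in the first ordering, then rewrite the second ordering as that position sequence:
positions: g→1, d→2, i→3, x→4, f→5
second ordering as positions: [4, 3, 1, 5, 2]
Discordant pairs = inversions in this position sequence.
4: 3, 1, 2 → 3
3: 1, 2 → 2
1: 0
5: 2 → 1
2: 0
Total: 3 + 2 + 0 + 1 + 0 = 6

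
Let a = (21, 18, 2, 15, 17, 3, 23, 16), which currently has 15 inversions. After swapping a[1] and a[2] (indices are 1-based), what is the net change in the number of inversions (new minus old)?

Positions 1 and 2 hold 21 and 18; after swapping, the array is [18, 21, 2, 15, 17, 3, 23, 16].
Count, for each position, how many later elements it exceeds:
18: 5
21: 5
2: 0
15: 1
17: 2
3: 0
23: 1
16: 0
Sum: 5 + 5 + 0 + 1 + 2 + 0 + 1 + 0 = 14
Change: 14 − 15 = -1

-1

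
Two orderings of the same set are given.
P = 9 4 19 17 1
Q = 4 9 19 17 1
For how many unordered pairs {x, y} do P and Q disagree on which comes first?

1

Assign each item its position (1..5) in the first ordering, then rewrite the second ordering as that position sequence:
positions: 9→1, 4→2, 19→3, 17→4, 1→5
second ordering as positions: [2, 1, 3, 4, 5]
Discordant pairs = inversions in this position sequence.
2: 1 → 1
1: 0
3: 0
4: 0
5: 0
Total: 1 + 0 + 0 + 0 + 0 = 1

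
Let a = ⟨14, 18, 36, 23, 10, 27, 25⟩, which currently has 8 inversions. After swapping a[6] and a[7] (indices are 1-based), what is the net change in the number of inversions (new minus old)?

-1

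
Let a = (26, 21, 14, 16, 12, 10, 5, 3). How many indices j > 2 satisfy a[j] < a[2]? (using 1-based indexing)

6

The element at index 2 is 21.
Elements after it: 14, 16, 12, 10, 5, 3
Those smaller than 21: 14, 16, 12, 10, 5, 3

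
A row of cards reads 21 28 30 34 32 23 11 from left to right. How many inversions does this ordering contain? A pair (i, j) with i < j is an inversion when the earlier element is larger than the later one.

11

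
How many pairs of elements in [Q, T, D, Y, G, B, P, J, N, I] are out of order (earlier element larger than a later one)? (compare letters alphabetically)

27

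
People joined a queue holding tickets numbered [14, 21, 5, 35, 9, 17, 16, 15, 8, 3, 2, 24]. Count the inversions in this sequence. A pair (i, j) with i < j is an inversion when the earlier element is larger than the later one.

Sweep left to right; for each value list the smaller values that follow it:
14 → 5, 9, 8, 3, 2 → 5
21 → 5, 9, 17, 16, 15, 8, 3, 2 → 8
5 → 3, 2 → 2
35 → 9, 17, 16, 15, 8, 3, 2, 24 → 8
9 → 8, 3, 2 → 3
17 → 16, 15, 8, 3, 2 → 5
16 → 15, 8, 3, 2 → 4
15 → 8, 3, 2 → 3
8 → 3, 2 → 2
3 → 2 → 1
2 → none → 0
24 → none → 0
Sum: 5 + 8 + 2 + 8 + 3 + 5 + 4 + 3 + 2 + 1 + 0 + 0 = 41

41 inversions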